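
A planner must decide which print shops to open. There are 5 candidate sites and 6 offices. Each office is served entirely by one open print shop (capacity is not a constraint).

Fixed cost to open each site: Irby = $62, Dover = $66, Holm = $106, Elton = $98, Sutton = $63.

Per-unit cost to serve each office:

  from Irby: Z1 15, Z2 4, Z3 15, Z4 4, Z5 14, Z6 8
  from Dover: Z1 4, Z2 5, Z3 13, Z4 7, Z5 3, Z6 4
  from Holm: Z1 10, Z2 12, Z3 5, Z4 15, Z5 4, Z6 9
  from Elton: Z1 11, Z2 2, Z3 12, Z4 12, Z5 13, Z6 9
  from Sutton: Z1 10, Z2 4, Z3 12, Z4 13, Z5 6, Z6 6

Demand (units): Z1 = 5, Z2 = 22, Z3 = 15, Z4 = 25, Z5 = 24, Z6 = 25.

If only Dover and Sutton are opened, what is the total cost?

Total cost: 764

Each office is assigned to its cheapest site among the open ones.
{Dover, Sutton}: Z1→Dover 4·5=20, Z2→Sutton 4·22=88, Z3→Sutton 12·15=180, Z4→Dover 7·25=175, Z5→Dover 3·24=72, Z6→Dover 4·25=100. Service 635; fixed 129; total 764.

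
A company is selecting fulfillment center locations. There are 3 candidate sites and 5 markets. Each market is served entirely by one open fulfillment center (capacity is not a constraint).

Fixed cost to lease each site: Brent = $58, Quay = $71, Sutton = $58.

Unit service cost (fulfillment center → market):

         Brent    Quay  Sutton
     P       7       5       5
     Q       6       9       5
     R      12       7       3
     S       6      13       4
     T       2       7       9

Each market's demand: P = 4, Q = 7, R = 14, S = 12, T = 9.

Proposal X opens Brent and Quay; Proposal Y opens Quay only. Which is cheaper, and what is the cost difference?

Proposal X: {Brent, Quay}: P→Quay 5·4=20, Q→Brent 6·7=42, R→Quay 7·14=98, S→Brent 6·12=72, T→Brent 2·9=18. Service 250; fixed 129; total 379.
Proposal Y: {Quay}: P→Quay 5·4=20, Q→Quay 9·7=63, R→Quay 7·14=98, S→Quay 13·12=156, T→Quay 7·9=63. Service 400; fixed 71; total 471.
Difference: |379 − 471| = 92.

Proposal X is cheaper by 92.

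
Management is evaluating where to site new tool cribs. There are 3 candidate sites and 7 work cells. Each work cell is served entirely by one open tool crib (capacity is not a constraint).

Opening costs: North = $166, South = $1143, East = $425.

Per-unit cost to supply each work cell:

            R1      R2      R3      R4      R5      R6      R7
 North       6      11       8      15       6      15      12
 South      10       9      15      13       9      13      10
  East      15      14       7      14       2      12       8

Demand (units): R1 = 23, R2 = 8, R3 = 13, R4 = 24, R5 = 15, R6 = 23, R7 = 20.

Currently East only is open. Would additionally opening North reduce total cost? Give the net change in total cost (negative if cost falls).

Current service cost with {East}: 1350.
Adding North: each work cell re-picks its cheapest; new service cost 1119, saving 231.
Extra fixed cost: 166. Net change = 166 − 231 = -65.
(Totals: 1775 → 1710.)

Yes — net change −65 (cost falls by 65).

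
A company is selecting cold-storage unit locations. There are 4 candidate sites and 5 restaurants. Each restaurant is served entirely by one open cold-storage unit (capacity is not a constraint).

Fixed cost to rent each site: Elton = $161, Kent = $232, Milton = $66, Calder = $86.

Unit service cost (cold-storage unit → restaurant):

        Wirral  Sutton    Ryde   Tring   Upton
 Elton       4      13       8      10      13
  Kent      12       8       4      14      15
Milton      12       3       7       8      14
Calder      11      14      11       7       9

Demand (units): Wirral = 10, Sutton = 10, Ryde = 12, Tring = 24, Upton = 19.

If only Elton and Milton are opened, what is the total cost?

Each restaurant is assigned to its cheapest site among the open ones.
{Elton, Milton}: Wirral→Elton 4·10=40, Sutton→Milton 3·10=30, Ryde→Milton 7·12=84, Tring→Milton 8·24=192, Upton→Elton 13·19=247. Service 593; fixed 227; total 820.

Total cost: 820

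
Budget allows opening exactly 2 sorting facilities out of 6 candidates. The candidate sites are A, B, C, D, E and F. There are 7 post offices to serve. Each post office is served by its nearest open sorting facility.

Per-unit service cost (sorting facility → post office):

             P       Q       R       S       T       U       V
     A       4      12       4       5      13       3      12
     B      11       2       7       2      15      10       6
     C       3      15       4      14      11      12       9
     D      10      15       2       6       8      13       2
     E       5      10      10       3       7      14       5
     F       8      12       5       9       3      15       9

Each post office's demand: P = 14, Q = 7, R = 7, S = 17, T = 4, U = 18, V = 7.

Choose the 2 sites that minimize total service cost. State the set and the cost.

With exactly 2 open, each post office uses its cheapest among the chosen.
{A, B}: P→A 4·14=56, Q→B 2·7=14, R→A 4·7=28, S→B 2·17=34, T→A 13·4=52, U→A 3·18=54, V→B 6·7=42. Service cost 280.
{A, E}: service cost 322
{A, D}: service cost 339
Among all 15 size-2 choices, {A, B} is lowest.

Choose A and B; total service cost 280.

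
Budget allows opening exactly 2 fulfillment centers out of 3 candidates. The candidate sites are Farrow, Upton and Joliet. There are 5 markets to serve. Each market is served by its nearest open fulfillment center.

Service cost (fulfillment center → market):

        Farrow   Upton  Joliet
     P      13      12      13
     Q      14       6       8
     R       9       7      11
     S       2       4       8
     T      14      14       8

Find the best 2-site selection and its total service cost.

Choose Upton and Joliet; total service cost 37.

With exactly 2 open, each market uses its cheapest among the chosen.
{Upton, Joliet}: P→Upton 12, Q→Upton 6, R→Upton 7, S→Upton 4, T→Joliet 8. Service cost 37.
{Farrow, Joliet}: service cost 40
{Farrow, Upton}: service cost 41
Among all 3 size-2 choices, {Upton, Joliet} is lowest.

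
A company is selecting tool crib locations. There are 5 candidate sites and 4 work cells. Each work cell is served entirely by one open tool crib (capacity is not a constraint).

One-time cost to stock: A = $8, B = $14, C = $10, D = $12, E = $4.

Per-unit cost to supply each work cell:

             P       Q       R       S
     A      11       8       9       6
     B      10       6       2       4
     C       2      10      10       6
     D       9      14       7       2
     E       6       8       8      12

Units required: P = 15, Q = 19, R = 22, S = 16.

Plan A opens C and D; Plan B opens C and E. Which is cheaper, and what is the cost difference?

Plan A is cheaper by 40.

Plan A: {C, D}: P→C 2·15=30, Q→C 10·19=190, R→D 7·22=154, S→D 2·16=32. Service 406; fixed 22; total 428.
Plan B: {C, E}: P→C 2·15=30, Q→E 8·19=152, R→E 8·22=176, S→C 6·16=96. Service 454; fixed 14; total 468.
Difference: |428 − 468| = 40.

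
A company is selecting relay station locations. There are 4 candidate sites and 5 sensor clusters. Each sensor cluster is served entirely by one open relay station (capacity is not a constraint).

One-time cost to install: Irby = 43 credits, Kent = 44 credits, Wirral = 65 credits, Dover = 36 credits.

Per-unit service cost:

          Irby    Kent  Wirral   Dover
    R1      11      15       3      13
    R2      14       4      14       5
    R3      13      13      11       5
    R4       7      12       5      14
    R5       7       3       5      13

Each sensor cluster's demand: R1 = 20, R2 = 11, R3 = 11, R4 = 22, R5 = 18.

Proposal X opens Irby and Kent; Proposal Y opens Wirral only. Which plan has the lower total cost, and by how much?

Proposal Y is cheaper by 102.

Proposal X: {Irby, Kent}: R1→Irby 11·20=220, R2→Kent 4·11=44, R3→Irby 13·11=143, R4→Irby 7·22=154, R5→Kent 3·18=54. Service 615; fixed 87; total 702.
Proposal Y: {Wirral}: R1→Wirral 3·20=60, R2→Wirral 14·11=154, R3→Wirral 11·11=121, R4→Wirral 5·22=110, R5→Wirral 5·18=90. Service 535; fixed 65; total 600.
Difference: |702 − 600| = 102.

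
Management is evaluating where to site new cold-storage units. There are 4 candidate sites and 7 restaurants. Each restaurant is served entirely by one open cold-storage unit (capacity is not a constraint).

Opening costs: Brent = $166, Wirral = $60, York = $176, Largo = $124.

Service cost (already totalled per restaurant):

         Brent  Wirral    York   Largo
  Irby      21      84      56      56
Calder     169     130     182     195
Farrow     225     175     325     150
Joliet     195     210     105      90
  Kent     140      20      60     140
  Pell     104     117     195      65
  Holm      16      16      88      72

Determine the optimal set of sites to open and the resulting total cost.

For any fixed open set, each restaurant goes to its cheapest open site; total = fixed + service.
{Wirral, Largo}: Irby→Largo 56, Calder→Wirral 130, Farrow→Largo 150, Joliet→Largo 90, Kent→Wirral 20, Pell→Largo 65, Holm→Wirral 16. Service 527; fixed 184; total 711.
{Wirral}: service 752 + fixed 60 = 812
{Brent, Wirral, Largo}: service 492 + fixed 350 = 842
{Brent, Wirral, York, Largo}: Irby→Brent 21, Calder→Wirral 130, Farrow→Largo 150, Joliet→Largo 90, Kent→Wirral 20, Pell→Largo 65, Holm→Brent 16. Service 492; fixed 526; total 1018.
(All 15 nonempty subsets were checked; Wirral and Largo is lowest.)

Open Wirral and Largo; minimum total cost 711.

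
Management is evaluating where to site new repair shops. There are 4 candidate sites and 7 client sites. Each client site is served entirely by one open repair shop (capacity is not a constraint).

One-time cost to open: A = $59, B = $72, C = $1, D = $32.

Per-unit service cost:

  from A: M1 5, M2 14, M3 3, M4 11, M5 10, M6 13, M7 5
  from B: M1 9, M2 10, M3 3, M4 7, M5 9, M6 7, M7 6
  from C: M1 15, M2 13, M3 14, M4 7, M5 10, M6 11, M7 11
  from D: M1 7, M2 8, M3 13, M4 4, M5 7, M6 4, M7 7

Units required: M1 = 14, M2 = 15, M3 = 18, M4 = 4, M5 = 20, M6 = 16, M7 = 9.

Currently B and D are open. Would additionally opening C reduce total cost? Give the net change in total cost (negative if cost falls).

No — net change +1 (cost rises by 1).

Current service cost with {B, D}: 546.
Adding C: each client site re-picks its cheapest; new service cost 546, saving 0.
Extra fixed cost: 1. Net change = 1 − 0 = 1.
(Totals: 650 → 651.)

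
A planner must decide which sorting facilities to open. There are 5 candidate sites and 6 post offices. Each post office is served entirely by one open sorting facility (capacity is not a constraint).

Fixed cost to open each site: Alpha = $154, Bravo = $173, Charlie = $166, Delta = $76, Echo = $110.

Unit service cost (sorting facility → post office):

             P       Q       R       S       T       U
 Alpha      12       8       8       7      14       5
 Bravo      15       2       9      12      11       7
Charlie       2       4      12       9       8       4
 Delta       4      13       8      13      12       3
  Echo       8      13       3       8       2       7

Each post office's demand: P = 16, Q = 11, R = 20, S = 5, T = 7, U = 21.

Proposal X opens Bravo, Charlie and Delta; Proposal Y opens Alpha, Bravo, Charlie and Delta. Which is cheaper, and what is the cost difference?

Proposal X: {Bravo, Charlie, Delta}: P→Charlie 2·16=32, Q→Bravo 2·11=22, R→Delta 8·20=160, S→Charlie 9·5=45, T→Charlie 8·7=56, U→Delta 3·21=63. Service 378; fixed 415; total 793.
Proposal Y: {Alpha, Bravo, Charlie, Delta}: P→Charlie 2·16=32, Q→Bravo 2·11=22, R→Alpha 8·20=160, S→Alpha 7·5=35, T→Charlie 8·7=56, U→Delta 3·21=63. Service 368; fixed 569; total 937.
Difference: |793 − 937| = 144.

Proposal X is cheaper by 144.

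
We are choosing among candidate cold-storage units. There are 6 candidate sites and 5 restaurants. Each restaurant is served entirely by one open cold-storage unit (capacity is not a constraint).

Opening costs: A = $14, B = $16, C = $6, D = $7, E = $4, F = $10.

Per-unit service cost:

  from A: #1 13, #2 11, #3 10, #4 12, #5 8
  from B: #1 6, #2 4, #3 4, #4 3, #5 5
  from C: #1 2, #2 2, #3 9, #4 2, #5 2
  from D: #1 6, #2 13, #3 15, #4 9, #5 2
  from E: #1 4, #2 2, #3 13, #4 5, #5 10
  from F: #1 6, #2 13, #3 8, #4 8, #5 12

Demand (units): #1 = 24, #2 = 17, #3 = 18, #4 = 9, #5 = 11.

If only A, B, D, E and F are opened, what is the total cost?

Total cost: 302

Each restaurant is assigned to its cheapest site among the open ones.
{A, B, D, E, F}: #1→E 4·24=96, #2→E 2·17=34, #3→B 4·18=72, #4→B 3·9=27, #5→D 2·11=22. Service 251; fixed 51; total 302.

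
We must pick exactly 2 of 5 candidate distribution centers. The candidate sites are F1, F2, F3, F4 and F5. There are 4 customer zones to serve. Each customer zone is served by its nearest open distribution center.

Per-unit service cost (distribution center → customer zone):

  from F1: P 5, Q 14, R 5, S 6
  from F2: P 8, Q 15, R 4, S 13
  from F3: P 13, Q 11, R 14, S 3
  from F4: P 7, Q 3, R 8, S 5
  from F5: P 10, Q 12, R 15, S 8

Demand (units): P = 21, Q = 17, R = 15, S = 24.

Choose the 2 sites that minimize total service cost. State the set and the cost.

With exactly 2 open, each customer zone uses its cheapest among the chosen.
{F1, F4}: P→F1 5·21=105, Q→F4 3·17=51, R→F1 5·15=75, S→F4 5·24=120. Service cost 351.
{F2, F4}: service cost 378
{F3, F4}: service cost 390
Among all 10 size-2 choices, {F1, F4} is lowest.

Choose F1 and F4; total service cost 351.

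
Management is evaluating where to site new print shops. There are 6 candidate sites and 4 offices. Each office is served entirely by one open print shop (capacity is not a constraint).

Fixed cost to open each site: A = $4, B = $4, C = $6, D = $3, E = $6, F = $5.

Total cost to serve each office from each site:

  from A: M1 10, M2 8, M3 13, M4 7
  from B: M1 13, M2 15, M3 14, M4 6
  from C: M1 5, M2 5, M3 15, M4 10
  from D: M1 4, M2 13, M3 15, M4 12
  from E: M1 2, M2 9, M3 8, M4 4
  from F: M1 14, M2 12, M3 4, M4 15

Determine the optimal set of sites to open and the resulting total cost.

Open E only; minimum total cost 29.

For any fixed open set, each office goes to its cheapest open site; total = fixed + service.
{E}: M1→E 2, M2→E 9, M3→E 8, M4→E 4. Service 23; fixed 6; total 29.
{E, F}: M1→E 2, M2→E 9, M3→F 4, M4→E 4. Service 19; fixed 11; total 30.
{C, E}: service 19 + fixed 12 = 31
{A, B, C, D, E, F}: service 15 + fixed 28 = 43
No other subset beats 29.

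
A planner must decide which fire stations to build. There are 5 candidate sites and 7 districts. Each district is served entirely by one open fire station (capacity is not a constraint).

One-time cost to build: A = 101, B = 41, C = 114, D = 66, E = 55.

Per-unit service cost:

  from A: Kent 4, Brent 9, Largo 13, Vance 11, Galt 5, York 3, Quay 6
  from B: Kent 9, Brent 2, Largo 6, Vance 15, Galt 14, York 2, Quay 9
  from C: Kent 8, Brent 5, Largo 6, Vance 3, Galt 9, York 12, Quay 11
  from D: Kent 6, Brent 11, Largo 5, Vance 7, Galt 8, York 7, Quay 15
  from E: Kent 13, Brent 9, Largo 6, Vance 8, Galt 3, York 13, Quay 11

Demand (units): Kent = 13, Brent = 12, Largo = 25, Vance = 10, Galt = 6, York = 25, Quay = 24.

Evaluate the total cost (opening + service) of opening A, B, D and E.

Each district is assigned to its cheapest site among the open ones.
{A, B, D, E}: Kent→A 4·13=52, Brent→B 2·12=24, Largo→D 5·25=125, Vance→D 7·10=70, Galt→E 3·6=18, York→B 2·25=50, Quay→A 6·24=144. Service 483; fixed 263; total 746.

Total cost: 746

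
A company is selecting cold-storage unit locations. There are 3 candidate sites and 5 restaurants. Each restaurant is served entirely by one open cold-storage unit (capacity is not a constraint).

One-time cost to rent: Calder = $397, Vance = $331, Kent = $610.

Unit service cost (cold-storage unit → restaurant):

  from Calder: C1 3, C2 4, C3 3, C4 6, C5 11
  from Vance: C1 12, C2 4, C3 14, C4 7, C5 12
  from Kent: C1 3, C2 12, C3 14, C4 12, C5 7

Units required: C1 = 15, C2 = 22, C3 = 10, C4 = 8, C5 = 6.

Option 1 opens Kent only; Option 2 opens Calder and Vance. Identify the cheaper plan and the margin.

Option 1: {Kent}: C1→Kent 3·15=45, C2→Kent 12·22=264, C3→Kent 14·10=140, C4→Kent 12·8=96, C5→Kent 7·6=42. Service 587; fixed 610; total 1197.
Option 2: {Calder, Vance}: C1→Calder 3·15=45, C2→Calder 4·22=88, C3→Calder 3·10=30, C4→Calder 6·8=48, C5→Calder 11·6=66. Service 277; fixed 728; total 1005.
Difference: |1197 − 1005| = 192.

Option 2 is cheaper by 192.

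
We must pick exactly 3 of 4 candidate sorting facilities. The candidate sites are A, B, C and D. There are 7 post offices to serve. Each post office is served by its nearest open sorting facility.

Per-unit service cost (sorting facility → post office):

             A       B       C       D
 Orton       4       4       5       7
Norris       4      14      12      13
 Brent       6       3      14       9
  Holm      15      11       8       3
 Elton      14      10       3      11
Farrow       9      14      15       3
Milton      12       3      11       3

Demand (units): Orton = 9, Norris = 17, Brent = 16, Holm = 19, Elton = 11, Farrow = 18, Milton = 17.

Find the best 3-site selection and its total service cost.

Choose A, C and D; total service cost 395.

With exactly 3 open, each post office uses its cheapest among the chosen.
{A, C, D}: Orton→A 4·9=36, Norris→A 4·17=68, Brent→A 6·16=96, Holm→D 3·19=57, Elton→C 3·11=33, Farrow→D 3·18=54, Milton→D 3·17=51. Service cost 395.
{A, B, D}: service cost 424
{B, C, D}: service cost 483
Among all 4 size-3 choices, {A, C, D} is lowest.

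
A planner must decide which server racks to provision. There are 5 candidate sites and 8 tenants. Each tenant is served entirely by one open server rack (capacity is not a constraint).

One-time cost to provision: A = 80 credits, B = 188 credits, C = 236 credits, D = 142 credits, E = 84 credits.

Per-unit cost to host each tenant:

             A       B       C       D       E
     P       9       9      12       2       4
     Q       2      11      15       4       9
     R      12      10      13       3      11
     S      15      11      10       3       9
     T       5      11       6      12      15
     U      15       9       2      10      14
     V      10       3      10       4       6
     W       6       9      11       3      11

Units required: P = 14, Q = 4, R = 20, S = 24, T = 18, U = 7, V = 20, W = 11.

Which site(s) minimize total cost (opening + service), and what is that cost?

For any fixed open set, each tenant goes to its cheapest open site; total = fixed + service.
{A, D}: P→D 2·14=28, Q→A 2·4=8, R→D 3·20=60, S→D 3·24=72, T→A 5·18=90, U→D 10·7=70, V→D 4·20=80, W→D 3·11=33. Service 441; fixed 222; total 663.
{D}: service 575 + fixed 142 = 717
{A, D, E}: P→D 2·14=28, Q→A 2·4=8, R→D 3·20=60, S→D 3·24=72, T→A 5·18=90, U→D 10·7=70, V→D 4·20=80, W→D 3·11=33. Service 441; fixed 306; total 747.
{A, B, C, D, E}: service 365 + fixed 730 = 1095
No other subset beats 663.

Open A and D; minimum total cost 663.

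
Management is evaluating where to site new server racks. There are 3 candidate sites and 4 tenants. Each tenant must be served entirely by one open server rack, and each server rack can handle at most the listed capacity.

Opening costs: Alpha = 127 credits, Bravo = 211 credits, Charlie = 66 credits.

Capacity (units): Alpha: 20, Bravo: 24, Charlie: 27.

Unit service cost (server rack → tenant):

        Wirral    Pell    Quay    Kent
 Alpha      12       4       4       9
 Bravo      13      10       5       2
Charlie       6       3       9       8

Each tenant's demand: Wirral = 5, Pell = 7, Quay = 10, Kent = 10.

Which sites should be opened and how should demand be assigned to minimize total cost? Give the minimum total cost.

Open {Alpha, Charlie}: Wirral→Charlie 6·5=30, Pell→Charlie 3·7=21, Quay→Alpha 4·10=40, Kent→Charlie 8·10=80.
Loads: Alpha carries 10/20, Charlie carries 22/27. Service 171; fixed 193; total 364.
Next best feasible plan costs 371.

Minimum total cost: 364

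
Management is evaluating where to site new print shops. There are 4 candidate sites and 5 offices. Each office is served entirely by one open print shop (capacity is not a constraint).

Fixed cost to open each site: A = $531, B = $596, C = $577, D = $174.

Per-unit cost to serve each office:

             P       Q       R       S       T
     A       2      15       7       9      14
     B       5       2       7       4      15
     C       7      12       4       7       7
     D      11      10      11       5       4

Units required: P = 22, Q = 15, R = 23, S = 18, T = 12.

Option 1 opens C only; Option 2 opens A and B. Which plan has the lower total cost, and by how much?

Option 1 is cheaper by 389.

Option 1: {C}: P→C 7·22=154, Q→C 12·15=180, R→C 4·23=92, S→C 7·18=126, T→C 7·12=84. Service 636; fixed 577; total 1213.
Option 2: {A, B}: P→A 2·22=44, Q→B 2·15=30, R→A 7·23=161, S→B 4·18=72, T→A 14·12=168. Service 475; fixed 1127; total 1602.
Difference: |1213 − 1602| = 389.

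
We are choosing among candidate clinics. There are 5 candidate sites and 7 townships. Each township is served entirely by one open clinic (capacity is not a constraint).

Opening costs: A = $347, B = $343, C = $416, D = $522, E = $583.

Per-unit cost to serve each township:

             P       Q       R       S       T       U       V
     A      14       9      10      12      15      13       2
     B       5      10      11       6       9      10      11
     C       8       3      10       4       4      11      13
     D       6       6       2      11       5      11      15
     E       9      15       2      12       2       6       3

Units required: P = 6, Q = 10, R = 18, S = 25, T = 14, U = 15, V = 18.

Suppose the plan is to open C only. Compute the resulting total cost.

Total cost: 1229

Each township is assigned to its cheapest site among the open ones.
{C}: P→C 8·6=48, Q→C 3·10=30, R→C 10·18=180, S→C 4·25=100, T→C 4·14=56, U→C 11·15=165, V→C 13·18=234. Service 813; fixed 416; total 1229.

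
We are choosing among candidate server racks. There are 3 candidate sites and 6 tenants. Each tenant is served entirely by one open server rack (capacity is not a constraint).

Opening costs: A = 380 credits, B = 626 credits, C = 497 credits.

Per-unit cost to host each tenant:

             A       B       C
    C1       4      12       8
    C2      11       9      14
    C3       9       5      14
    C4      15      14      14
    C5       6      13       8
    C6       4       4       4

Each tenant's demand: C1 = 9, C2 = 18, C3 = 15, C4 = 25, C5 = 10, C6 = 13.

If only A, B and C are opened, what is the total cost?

Total cost: 2238

Each tenant is assigned to its cheapest site among the open ones.
{A, B, C}: C1→A 4·9=36, C2→B 9·18=162, C3→B 5·15=75, C4→B 14·25=350, C5→A 6·10=60, C6→A 4·13=52. Service 735; fixed 1503; total 2238.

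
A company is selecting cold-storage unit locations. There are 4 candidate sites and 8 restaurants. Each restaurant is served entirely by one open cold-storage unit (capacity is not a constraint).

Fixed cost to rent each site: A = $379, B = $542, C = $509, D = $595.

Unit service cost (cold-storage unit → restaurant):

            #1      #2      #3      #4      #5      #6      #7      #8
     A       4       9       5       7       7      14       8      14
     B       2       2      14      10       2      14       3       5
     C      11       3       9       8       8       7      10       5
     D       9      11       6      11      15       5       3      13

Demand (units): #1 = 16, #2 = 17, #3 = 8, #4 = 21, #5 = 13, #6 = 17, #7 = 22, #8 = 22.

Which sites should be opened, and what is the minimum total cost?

For any fixed open set, each restaurant goes to its cheapest open site; total = fixed + service.
{B}: #1→B 2·16=32, #2→B 2·17=34, #3→B 14·8=112, #4→B 10·21=210, #5→B 2·13=26, #6→B 14·17=238, #7→B 3·22=66, #8→B 5·22=110. Service 828; fixed 542; total 1370.
{C}: #1→C 11·16=176, #2→C 3·17=51, #3→C 9·8=72, #4→C 8·21=168, #5→C 8·13=104, #6→C 7·17=119, #7→C 10·22=220, #8→C 5·22=110. Service 1020; fixed 509; total 1529.
{A}: #1→A 4·16=64, #2→A 9·17=153, #3→A 5·8=40, #4→A 7·21=147, #5→A 7·13=91, #6→A 14·17=238, #7→A 8·22=176, #8→A 14·22=308. Service 1217; fixed 379; total 1596.
{A, B, C, D}: #1→B 2·16=32, #2→B 2·17=34, #3→A 5·8=40, #4→A 7·21=147, #5→B 2·13=26, #6→D 5·17=85, #7→B 3·22=66, #8→B 5·22=110. Service 540; fixed 2025; total 2565.
No other subset beats 1370.

Open B only; minimum total cost 1370.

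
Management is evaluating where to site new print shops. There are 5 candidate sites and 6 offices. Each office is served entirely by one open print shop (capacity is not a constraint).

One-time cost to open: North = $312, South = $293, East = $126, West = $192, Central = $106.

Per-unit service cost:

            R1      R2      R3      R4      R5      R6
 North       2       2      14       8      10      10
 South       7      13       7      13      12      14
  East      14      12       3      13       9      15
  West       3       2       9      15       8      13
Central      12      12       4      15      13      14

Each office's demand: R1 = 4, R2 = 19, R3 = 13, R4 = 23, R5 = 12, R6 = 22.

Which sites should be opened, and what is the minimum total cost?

For any fixed open set, each office goes to its cheapest open site; total = fixed + service.
{North, East}: R1→North 2·4=8, R2→North 2·19=38, R3→East 3·13=39, R4→North 8·23=184, R5→East 9·12=108, R6→North 10·22=220. Service 597; fixed 438; total 1035.
{North, Central}: R1→North 2·4=8, R2→North 2·19=38, R3→Central 4·13=52, R4→North 8·23=184, R5→North 10·12=120, R6→North 10·22=220. Service 622; fixed 418; total 1040.
{North}: R1→North 2·4=8, R2→North 2·19=38, R3→North 14·13=182, R4→North 8·23=184, R5→North 10·12=120, R6→North 10·22=220. Service 752; fixed 312; total 1064.
{North, South, East, West, Central}: R1→North 2·4=8, R2→North 2·19=38, R3→East 3·13=39, R4→North 8·23=184, R5→West 8·12=96, R6→North 10·22=220. Service 585; fixed 1029; total 1614.
No other subset beats 1035.

Open North and East; minimum total cost 1035.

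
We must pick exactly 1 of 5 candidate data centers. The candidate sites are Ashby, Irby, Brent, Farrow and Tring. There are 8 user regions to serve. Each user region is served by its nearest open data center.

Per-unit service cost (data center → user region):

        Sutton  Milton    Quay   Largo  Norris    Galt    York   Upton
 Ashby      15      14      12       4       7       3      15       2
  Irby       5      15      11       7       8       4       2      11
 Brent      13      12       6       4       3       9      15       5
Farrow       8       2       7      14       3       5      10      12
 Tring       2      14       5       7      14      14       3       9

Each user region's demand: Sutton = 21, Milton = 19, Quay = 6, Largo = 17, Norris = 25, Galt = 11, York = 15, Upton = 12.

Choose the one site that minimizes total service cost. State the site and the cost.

Choose Farrow only; total service cost 910.

With exactly 1 open, each user region uses its cheapest among the chosen.
{Farrow}: Sutton→Farrow 8·21=168, Milton→Farrow 2·19=38, Quay→Farrow 7·6=42, Largo→Farrow 14·17=238, Norris→Farrow 3·25=75, Galt→Farrow 5·11=55, York→Farrow 10·15=150, Upton→Farrow 12·12=144. Service cost 910.
{Irby}: service cost 981
{Brent}: service cost 1064
Among all 5 size-1 choices, {Farrow} is lowest.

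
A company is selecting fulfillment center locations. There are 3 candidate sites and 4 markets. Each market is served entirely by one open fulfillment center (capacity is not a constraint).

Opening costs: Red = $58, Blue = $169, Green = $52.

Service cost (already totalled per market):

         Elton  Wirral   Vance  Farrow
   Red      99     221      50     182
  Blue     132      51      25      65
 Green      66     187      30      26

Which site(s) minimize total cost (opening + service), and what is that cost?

Open Green only; minimum total cost 361.

For any fixed open set, each market goes to its cheapest open site; total = fixed + service.
{Green}: Elton→Green 66, Wirral→Green 187, Vance→Green 30, Farrow→Green 26. Service 309; fixed 52; total 361.
{Blue, Green}: Elton→Green 66, Wirral→Blue 51, Vance→Blue 25, Farrow→Green 26. Service 168; fixed 221; total 389.
{Red, Green}: Elton→Green 66, Wirral→Green 187, Vance→Green 30, Farrow→Green 26. Service 309; fixed 110; total 419.
{Red, Blue, Green}: service 168 + fixed 279 = 447
(All 7 nonempty subsets were checked; Green only is lowest.)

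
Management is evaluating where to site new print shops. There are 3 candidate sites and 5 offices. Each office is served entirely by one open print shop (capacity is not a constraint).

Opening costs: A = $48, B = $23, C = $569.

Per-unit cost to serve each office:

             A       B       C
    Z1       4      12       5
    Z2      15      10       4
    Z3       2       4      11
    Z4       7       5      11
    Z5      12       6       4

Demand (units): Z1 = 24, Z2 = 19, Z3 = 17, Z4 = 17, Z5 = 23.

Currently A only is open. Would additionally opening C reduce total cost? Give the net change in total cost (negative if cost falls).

Current service cost with {A}: 810.
Adding C: each office re-picks its cheapest; new service cost 417, saving 393.
Extra fixed cost: 569. Net change = 569 − 393 = 176.
(Totals: 858 → 1034.)

No — net change +176 (cost rises by 176).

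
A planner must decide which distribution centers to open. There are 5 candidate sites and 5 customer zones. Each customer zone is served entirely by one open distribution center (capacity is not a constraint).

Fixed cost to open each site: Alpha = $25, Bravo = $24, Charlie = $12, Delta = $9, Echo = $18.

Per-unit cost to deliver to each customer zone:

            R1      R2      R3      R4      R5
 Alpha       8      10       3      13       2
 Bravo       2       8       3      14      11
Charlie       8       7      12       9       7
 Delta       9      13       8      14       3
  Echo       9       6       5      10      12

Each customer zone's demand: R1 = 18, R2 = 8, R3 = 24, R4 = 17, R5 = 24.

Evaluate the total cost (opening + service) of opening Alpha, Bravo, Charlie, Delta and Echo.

Total cost: 445

Each customer zone is assigned to its cheapest site among the open ones.
{Alpha, Bravo, Charlie, Delta, Echo}: R1→Bravo 2·18=36, R2→Echo 6·8=48, R3→Alpha 3·24=72, R4→Charlie 9·17=153, R5→Alpha 2·24=48. Service 357; fixed 88; total 445.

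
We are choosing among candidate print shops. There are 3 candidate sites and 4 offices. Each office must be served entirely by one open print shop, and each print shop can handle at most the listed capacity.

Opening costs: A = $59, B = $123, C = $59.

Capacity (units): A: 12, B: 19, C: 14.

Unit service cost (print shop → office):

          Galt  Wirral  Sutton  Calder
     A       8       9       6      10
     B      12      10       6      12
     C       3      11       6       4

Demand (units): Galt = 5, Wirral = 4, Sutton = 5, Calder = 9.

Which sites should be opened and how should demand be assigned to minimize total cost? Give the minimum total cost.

Open {A, C}: Galt→C 3·5=15, Wirral→A 9·4=36, Sutton→A 6·5=30, Calder→C 4·9=36.
Loads: A carries 9/12, C carries 14/14. Service 117; fixed 118; total 235.
Next best feasible plan costs 260.

Minimum total cost: 235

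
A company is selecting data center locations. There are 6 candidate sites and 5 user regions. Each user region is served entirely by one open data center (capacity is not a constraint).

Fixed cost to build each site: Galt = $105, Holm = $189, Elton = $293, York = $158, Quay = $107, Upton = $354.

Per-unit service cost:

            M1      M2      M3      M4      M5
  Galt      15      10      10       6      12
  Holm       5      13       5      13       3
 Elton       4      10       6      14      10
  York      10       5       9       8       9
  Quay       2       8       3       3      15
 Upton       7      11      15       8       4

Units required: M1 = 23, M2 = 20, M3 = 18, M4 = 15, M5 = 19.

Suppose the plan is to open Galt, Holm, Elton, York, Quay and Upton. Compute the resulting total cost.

Each user region is assigned to its cheapest site among the open ones.
{Galt, Holm, Elton, York, Quay, Upton}: M1→Quay 2·23=46, M2→York 5·20=100, M3→Quay 3·18=54, M4→Quay 3·15=45, M5→Holm 3·19=57. Service 302; fixed 1206; total 1508.

Total cost: 1508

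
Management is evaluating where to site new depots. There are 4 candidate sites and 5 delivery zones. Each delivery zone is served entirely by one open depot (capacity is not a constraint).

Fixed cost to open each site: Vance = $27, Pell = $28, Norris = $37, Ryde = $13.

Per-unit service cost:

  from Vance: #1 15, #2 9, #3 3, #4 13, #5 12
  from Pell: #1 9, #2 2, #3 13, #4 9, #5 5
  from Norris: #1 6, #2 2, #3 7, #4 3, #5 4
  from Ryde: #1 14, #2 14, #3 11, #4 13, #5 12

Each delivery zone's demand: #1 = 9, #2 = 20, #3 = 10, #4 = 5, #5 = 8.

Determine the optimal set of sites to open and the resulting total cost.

For any fixed open set, each delivery zone goes to its cheapest open site; total = fixed + service.
{Vance, Norris}: #1→Norris 6·9=54, #2→Norris 2·20=40, #3→Vance 3·10=30, #4→Norris 3·5=15, #5→Norris 4·8=32. Service 171; fixed 64; total 235.
{Vance, Norris, Ryde}: service 171 + fixed 77 = 248
{Norris}: service 211 + fixed 37 = 248
{Vance, Pell, Norris, Ryde}: #1→Norris 6·9=54, #2→Pell 2·20=40, #3→Vance 3·10=30, #4→Norris 3·5=15, #5→Norris 4·8=32. Service 171; fixed 105; total 276.
No other subset beats 235.

Open Vance and Norris; minimum total cost 235.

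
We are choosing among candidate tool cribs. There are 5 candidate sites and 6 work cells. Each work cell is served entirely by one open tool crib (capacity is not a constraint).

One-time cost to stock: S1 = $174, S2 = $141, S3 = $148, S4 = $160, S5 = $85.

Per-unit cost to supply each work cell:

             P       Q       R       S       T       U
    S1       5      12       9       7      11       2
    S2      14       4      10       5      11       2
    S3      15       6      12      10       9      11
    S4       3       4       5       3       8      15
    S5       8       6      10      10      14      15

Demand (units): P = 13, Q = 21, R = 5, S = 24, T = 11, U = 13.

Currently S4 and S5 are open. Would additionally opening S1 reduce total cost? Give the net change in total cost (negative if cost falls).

No — net change +5 (cost rises by 5).

Current service cost with {S4, S5}: 503.
Adding S1: each work cell re-picks its cheapest; new service cost 334, saving 169.
Extra fixed cost: 174. Net change = 174 − 169 = 5.
(Totals: 748 → 753.)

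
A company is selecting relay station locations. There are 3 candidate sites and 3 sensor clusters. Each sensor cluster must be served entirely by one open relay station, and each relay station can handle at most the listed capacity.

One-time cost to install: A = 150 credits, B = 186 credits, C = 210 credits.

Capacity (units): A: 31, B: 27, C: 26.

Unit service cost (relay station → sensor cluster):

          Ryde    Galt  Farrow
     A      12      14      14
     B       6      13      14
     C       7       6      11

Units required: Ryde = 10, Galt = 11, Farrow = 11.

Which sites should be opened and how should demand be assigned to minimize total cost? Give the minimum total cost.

Minimum total cost: 643

Open {B, C}: Ryde→B 6·10=60, Galt→C 6·11=66, Farrow→C 11·11=121.
Loads: B carries 10/27, C carries 22/26. Service 247; fixed 396; total 643.
Next best feasible plan costs 650.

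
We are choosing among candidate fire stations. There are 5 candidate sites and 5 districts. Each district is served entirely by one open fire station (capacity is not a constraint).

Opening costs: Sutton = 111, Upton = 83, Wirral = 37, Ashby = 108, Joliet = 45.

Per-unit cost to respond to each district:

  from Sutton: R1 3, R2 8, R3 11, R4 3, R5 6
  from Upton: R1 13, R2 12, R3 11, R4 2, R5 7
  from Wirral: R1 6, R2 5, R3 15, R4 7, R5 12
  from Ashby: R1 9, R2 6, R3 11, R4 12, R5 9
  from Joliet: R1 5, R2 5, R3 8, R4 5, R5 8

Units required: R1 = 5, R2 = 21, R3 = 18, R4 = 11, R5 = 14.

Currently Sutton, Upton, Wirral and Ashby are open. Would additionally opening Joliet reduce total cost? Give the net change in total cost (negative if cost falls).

Current service cost with {Sutton, Upton, Wirral, Ashby}: 424.
Adding Joliet: each district re-picks its cheapest; new service cost 370, saving 54.
Extra fixed cost: 45. Net change = 45 − 54 = -9.
(Totals: 763 → 754.)

Yes — net change −9 (cost falls by 9).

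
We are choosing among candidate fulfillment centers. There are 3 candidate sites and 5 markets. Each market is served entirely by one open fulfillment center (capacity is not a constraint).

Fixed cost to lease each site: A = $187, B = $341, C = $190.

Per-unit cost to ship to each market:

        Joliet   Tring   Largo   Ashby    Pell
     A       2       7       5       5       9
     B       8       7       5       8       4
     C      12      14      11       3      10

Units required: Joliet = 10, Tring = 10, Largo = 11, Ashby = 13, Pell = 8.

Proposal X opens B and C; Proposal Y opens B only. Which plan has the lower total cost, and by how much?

Proposal X: {B, C}: Joliet→B 8·10=80, Tring→B 7·10=70, Largo→B 5·11=55, Ashby→C 3·13=39, Pell→B 4·8=32. Service 276; fixed 531; total 807.
Proposal Y: {B}: Joliet→B 8·10=80, Tring→B 7·10=70, Largo→B 5·11=55, Ashby→B 8·13=104, Pell→B 4·8=32. Service 341; fixed 341; total 682.
Difference: |807 − 682| = 125.

Proposal Y is cheaper by 125.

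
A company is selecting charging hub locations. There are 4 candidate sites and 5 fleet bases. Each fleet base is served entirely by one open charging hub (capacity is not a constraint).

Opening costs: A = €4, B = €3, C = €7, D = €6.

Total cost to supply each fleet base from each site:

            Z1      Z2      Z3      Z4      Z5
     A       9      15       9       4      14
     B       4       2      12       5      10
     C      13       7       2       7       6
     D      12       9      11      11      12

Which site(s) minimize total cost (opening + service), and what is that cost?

For any fixed open set, each fleet base goes to its cheapest open site; total = fixed + service.
{B, C}: Z1→B 4, Z2→B 2, Z3→C 2, Z4→B 5, Z5→C 6. Service 19; fixed 10; total 29.
{A, B, C}: service 18 + fixed 14 = 32
{B, C, D}: Z1→B 4, Z2→B 2, Z3→C 2, Z4→B 5, Z5→C 6. Service 19; fixed 16; total 35.
{A, B, C, D}: Z1→B 4, Z2→B 2, Z3→C 2, Z4→A 4, Z5→C 6. Service 18; fixed 20; total 38.
No other subset beats 29.

Open B and C; minimum total cost 29.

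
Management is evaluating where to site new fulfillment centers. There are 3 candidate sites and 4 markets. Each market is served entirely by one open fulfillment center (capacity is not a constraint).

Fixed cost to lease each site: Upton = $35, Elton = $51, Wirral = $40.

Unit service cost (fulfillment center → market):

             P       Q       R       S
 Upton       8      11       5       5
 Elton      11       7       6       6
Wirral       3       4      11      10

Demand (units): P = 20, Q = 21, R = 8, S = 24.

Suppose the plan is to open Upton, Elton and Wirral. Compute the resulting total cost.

Each market is assigned to its cheapest site among the open ones.
{Upton, Elton, Wirral}: P→Wirral 3·20=60, Q→Wirral 4·21=84, R→Upton 5·8=40, S→Upton 5·24=120. Service 304; fixed 126; total 430.

Total cost: 430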